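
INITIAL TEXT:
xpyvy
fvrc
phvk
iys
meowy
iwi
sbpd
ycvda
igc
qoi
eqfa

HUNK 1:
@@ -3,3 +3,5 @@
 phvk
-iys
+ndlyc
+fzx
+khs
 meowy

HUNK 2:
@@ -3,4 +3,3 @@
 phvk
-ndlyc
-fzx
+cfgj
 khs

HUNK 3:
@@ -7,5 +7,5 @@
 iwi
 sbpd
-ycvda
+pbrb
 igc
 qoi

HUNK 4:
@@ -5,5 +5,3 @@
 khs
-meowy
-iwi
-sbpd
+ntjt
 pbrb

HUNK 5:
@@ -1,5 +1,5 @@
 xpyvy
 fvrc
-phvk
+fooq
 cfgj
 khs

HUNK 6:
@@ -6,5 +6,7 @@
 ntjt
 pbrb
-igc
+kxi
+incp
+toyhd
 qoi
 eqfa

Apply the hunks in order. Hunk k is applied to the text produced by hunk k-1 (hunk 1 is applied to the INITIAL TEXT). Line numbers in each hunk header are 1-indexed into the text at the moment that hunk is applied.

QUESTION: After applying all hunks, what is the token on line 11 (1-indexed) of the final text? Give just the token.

Answer: qoi

Derivation:
Hunk 1: at line 3 remove [iys] add [ndlyc,fzx,khs] -> 13 lines: xpyvy fvrc phvk ndlyc fzx khs meowy iwi sbpd ycvda igc qoi eqfa
Hunk 2: at line 3 remove [ndlyc,fzx] add [cfgj] -> 12 lines: xpyvy fvrc phvk cfgj khs meowy iwi sbpd ycvda igc qoi eqfa
Hunk 3: at line 7 remove [ycvda] add [pbrb] -> 12 lines: xpyvy fvrc phvk cfgj khs meowy iwi sbpd pbrb igc qoi eqfa
Hunk 4: at line 5 remove [meowy,iwi,sbpd] add [ntjt] -> 10 lines: xpyvy fvrc phvk cfgj khs ntjt pbrb igc qoi eqfa
Hunk 5: at line 1 remove [phvk] add [fooq] -> 10 lines: xpyvy fvrc fooq cfgj khs ntjt pbrb igc qoi eqfa
Hunk 6: at line 6 remove [igc] add [kxi,incp,toyhd] -> 12 lines: xpyvy fvrc fooq cfgj khs ntjt pbrb kxi incp toyhd qoi eqfa
Final line 11: qoi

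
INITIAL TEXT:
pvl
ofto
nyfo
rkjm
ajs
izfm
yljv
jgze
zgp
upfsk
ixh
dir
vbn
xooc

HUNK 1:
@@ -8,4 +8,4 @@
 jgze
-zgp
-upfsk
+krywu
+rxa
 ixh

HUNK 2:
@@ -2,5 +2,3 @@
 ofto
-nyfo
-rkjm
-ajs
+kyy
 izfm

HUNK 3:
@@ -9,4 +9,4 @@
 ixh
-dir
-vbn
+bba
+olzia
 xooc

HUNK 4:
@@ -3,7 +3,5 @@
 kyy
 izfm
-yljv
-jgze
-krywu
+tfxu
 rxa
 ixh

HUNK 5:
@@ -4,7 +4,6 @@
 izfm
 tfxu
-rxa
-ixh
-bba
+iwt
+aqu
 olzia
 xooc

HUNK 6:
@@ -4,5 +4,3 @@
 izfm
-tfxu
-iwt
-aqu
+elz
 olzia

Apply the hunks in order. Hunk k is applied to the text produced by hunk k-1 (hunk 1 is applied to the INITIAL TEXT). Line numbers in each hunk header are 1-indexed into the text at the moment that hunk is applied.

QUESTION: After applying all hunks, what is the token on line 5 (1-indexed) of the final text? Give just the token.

Answer: elz

Derivation:
Hunk 1: at line 8 remove [zgp,upfsk] add [krywu,rxa] -> 14 lines: pvl ofto nyfo rkjm ajs izfm yljv jgze krywu rxa ixh dir vbn xooc
Hunk 2: at line 2 remove [nyfo,rkjm,ajs] add [kyy] -> 12 lines: pvl ofto kyy izfm yljv jgze krywu rxa ixh dir vbn xooc
Hunk 3: at line 9 remove [dir,vbn] add [bba,olzia] -> 12 lines: pvl ofto kyy izfm yljv jgze krywu rxa ixh bba olzia xooc
Hunk 4: at line 3 remove [yljv,jgze,krywu] add [tfxu] -> 10 lines: pvl ofto kyy izfm tfxu rxa ixh bba olzia xooc
Hunk 5: at line 4 remove [rxa,ixh,bba] add [iwt,aqu] -> 9 lines: pvl ofto kyy izfm tfxu iwt aqu olzia xooc
Hunk 6: at line 4 remove [tfxu,iwt,aqu] add [elz] -> 7 lines: pvl ofto kyy izfm elz olzia xooc
Final line 5: elz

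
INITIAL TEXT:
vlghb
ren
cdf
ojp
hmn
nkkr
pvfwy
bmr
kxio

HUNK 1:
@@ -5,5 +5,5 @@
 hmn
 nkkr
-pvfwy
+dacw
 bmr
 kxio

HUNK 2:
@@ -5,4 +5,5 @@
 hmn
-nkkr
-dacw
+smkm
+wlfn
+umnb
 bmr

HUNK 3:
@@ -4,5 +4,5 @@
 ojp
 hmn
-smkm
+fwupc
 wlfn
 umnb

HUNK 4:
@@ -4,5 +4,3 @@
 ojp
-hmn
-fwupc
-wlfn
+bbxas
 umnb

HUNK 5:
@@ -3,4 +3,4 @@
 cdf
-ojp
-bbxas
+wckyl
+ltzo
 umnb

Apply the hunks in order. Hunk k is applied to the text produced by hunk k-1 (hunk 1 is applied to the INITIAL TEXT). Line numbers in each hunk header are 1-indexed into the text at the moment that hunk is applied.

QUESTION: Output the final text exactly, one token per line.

Hunk 1: at line 5 remove [pvfwy] add [dacw] -> 9 lines: vlghb ren cdf ojp hmn nkkr dacw bmr kxio
Hunk 2: at line 5 remove [nkkr,dacw] add [smkm,wlfn,umnb] -> 10 lines: vlghb ren cdf ojp hmn smkm wlfn umnb bmr kxio
Hunk 3: at line 4 remove [smkm] add [fwupc] -> 10 lines: vlghb ren cdf ojp hmn fwupc wlfn umnb bmr kxio
Hunk 4: at line 4 remove [hmn,fwupc,wlfn] add [bbxas] -> 8 lines: vlghb ren cdf ojp bbxas umnb bmr kxio
Hunk 5: at line 3 remove [ojp,bbxas] add [wckyl,ltzo] -> 8 lines: vlghb ren cdf wckyl ltzo umnb bmr kxio

Answer: vlghb
ren
cdf
wckyl
ltzo
umnb
bmr
kxio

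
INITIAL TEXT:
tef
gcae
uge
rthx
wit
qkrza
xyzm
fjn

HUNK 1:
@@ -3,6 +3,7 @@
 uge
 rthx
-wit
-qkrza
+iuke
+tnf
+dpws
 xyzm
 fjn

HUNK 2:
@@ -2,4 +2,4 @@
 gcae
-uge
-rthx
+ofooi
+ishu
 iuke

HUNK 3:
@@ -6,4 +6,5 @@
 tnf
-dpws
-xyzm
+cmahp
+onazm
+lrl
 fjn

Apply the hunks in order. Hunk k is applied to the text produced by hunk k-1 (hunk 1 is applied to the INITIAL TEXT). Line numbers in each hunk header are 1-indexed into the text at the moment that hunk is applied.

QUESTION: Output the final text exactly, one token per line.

Hunk 1: at line 3 remove [wit,qkrza] add [iuke,tnf,dpws] -> 9 lines: tef gcae uge rthx iuke tnf dpws xyzm fjn
Hunk 2: at line 2 remove [uge,rthx] add [ofooi,ishu] -> 9 lines: tef gcae ofooi ishu iuke tnf dpws xyzm fjn
Hunk 3: at line 6 remove [dpws,xyzm] add [cmahp,onazm,lrl] -> 10 lines: tef gcae ofooi ishu iuke tnf cmahp onazm lrl fjn

Answer: tef
gcae
ofooi
ishu
iuke
tnf
cmahp
onazm
lrl
fjn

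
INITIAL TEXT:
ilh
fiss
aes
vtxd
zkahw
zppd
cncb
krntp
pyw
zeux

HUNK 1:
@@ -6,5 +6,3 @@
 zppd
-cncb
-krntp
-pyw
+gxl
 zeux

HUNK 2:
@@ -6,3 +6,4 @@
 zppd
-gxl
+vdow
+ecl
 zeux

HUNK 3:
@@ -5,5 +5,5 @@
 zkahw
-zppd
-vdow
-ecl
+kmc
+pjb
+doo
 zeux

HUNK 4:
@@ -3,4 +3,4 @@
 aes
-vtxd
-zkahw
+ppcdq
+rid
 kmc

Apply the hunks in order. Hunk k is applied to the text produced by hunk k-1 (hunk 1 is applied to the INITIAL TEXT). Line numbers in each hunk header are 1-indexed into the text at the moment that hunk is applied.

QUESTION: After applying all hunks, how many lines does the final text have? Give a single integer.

Answer: 9

Derivation:
Hunk 1: at line 6 remove [cncb,krntp,pyw] add [gxl] -> 8 lines: ilh fiss aes vtxd zkahw zppd gxl zeux
Hunk 2: at line 6 remove [gxl] add [vdow,ecl] -> 9 lines: ilh fiss aes vtxd zkahw zppd vdow ecl zeux
Hunk 3: at line 5 remove [zppd,vdow,ecl] add [kmc,pjb,doo] -> 9 lines: ilh fiss aes vtxd zkahw kmc pjb doo zeux
Hunk 4: at line 3 remove [vtxd,zkahw] add [ppcdq,rid] -> 9 lines: ilh fiss aes ppcdq rid kmc pjb doo zeux
Final line count: 9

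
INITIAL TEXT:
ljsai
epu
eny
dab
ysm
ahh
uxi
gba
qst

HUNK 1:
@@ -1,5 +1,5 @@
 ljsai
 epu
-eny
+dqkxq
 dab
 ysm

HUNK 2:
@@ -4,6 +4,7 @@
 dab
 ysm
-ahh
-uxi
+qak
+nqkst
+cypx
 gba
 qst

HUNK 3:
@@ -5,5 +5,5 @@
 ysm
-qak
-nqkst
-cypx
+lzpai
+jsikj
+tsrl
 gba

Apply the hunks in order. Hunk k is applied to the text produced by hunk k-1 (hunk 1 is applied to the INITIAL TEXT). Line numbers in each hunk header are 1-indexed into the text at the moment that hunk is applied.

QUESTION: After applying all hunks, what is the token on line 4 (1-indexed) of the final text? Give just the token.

Answer: dab

Derivation:
Hunk 1: at line 1 remove [eny] add [dqkxq] -> 9 lines: ljsai epu dqkxq dab ysm ahh uxi gba qst
Hunk 2: at line 4 remove [ahh,uxi] add [qak,nqkst,cypx] -> 10 lines: ljsai epu dqkxq dab ysm qak nqkst cypx gba qst
Hunk 3: at line 5 remove [qak,nqkst,cypx] add [lzpai,jsikj,tsrl] -> 10 lines: ljsai epu dqkxq dab ysm lzpai jsikj tsrl gba qst
Final line 4: dab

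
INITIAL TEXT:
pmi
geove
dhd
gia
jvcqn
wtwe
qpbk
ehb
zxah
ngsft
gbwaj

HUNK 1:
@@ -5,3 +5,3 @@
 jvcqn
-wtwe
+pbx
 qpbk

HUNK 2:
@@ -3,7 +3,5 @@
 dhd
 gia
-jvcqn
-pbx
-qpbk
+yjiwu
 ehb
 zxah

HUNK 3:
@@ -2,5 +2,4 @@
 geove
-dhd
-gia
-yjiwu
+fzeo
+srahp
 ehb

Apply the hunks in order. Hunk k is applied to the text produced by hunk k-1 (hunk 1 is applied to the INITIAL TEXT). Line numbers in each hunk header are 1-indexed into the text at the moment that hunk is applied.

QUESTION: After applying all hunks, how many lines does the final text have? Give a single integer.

Hunk 1: at line 5 remove [wtwe] add [pbx] -> 11 lines: pmi geove dhd gia jvcqn pbx qpbk ehb zxah ngsft gbwaj
Hunk 2: at line 3 remove [jvcqn,pbx,qpbk] add [yjiwu] -> 9 lines: pmi geove dhd gia yjiwu ehb zxah ngsft gbwaj
Hunk 3: at line 2 remove [dhd,gia,yjiwu] add [fzeo,srahp] -> 8 lines: pmi geove fzeo srahp ehb zxah ngsft gbwaj
Final line count: 8

Answer: 8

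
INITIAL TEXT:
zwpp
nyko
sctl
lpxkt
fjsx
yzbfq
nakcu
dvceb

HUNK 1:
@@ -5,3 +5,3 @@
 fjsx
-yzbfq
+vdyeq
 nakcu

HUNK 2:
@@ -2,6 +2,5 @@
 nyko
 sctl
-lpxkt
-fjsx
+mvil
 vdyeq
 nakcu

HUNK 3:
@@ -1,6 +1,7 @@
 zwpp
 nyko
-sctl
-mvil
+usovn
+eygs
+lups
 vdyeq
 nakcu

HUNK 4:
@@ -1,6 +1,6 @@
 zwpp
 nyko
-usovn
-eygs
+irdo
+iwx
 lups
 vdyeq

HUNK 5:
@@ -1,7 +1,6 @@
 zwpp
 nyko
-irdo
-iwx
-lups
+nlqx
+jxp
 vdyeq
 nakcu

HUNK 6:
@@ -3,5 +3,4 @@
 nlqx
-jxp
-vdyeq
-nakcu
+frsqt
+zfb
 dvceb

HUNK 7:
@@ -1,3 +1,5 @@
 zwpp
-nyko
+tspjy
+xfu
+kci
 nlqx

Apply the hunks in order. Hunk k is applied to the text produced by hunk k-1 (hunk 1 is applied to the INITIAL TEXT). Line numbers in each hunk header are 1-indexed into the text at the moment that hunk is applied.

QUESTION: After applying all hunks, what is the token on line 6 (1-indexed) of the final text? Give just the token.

Hunk 1: at line 5 remove [yzbfq] add [vdyeq] -> 8 lines: zwpp nyko sctl lpxkt fjsx vdyeq nakcu dvceb
Hunk 2: at line 2 remove [lpxkt,fjsx] add [mvil] -> 7 lines: zwpp nyko sctl mvil vdyeq nakcu dvceb
Hunk 3: at line 1 remove [sctl,mvil] add [usovn,eygs,lups] -> 8 lines: zwpp nyko usovn eygs lups vdyeq nakcu dvceb
Hunk 4: at line 1 remove [usovn,eygs] add [irdo,iwx] -> 8 lines: zwpp nyko irdo iwx lups vdyeq nakcu dvceb
Hunk 5: at line 1 remove [irdo,iwx,lups] add [nlqx,jxp] -> 7 lines: zwpp nyko nlqx jxp vdyeq nakcu dvceb
Hunk 6: at line 3 remove [jxp,vdyeq,nakcu] add [frsqt,zfb] -> 6 lines: zwpp nyko nlqx frsqt zfb dvceb
Hunk 7: at line 1 remove [nyko] add [tspjy,xfu,kci] -> 8 lines: zwpp tspjy xfu kci nlqx frsqt zfb dvceb
Final line 6: frsqt

Answer: frsqt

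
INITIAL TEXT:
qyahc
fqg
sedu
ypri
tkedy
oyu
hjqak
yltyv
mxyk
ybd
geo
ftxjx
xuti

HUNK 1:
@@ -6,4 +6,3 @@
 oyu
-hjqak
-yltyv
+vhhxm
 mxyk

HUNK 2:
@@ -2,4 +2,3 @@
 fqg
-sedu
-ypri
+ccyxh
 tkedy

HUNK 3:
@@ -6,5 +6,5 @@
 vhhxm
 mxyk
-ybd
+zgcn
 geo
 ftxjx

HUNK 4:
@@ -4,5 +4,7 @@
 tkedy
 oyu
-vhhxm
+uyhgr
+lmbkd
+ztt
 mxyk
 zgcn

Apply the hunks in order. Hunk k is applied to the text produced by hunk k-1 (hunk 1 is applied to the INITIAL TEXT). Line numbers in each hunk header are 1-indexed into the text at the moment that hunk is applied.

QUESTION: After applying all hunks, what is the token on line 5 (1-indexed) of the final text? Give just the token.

Hunk 1: at line 6 remove [hjqak,yltyv] add [vhhxm] -> 12 lines: qyahc fqg sedu ypri tkedy oyu vhhxm mxyk ybd geo ftxjx xuti
Hunk 2: at line 2 remove [sedu,ypri] add [ccyxh] -> 11 lines: qyahc fqg ccyxh tkedy oyu vhhxm mxyk ybd geo ftxjx xuti
Hunk 3: at line 6 remove [ybd] add [zgcn] -> 11 lines: qyahc fqg ccyxh tkedy oyu vhhxm mxyk zgcn geo ftxjx xuti
Hunk 4: at line 4 remove [vhhxm] add [uyhgr,lmbkd,ztt] -> 13 lines: qyahc fqg ccyxh tkedy oyu uyhgr lmbkd ztt mxyk zgcn geo ftxjx xuti
Final line 5: oyu

Answer: oyu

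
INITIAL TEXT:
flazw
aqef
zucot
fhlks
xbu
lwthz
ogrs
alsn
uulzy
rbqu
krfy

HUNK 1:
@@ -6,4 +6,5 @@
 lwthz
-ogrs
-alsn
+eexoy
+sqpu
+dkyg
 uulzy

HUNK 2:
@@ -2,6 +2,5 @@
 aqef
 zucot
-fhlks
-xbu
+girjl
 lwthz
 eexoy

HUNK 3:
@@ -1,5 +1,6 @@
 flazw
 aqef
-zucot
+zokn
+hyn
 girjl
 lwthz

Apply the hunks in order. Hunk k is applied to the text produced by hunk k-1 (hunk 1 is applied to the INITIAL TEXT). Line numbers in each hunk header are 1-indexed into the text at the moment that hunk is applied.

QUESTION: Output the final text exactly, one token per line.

Answer: flazw
aqef
zokn
hyn
girjl
lwthz
eexoy
sqpu
dkyg
uulzy
rbqu
krfy

Derivation:
Hunk 1: at line 6 remove [ogrs,alsn] add [eexoy,sqpu,dkyg] -> 12 lines: flazw aqef zucot fhlks xbu lwthz eexoy sqpu dkyg uulzy rbqu krfy
Hunk 2: at line 2 remove [fhlks,xbu] add [girjl] -> 11 lines: flazw aqef zucot girjl lwthz eexoy sqpu dkyg uulzy rbqu krfy
Hunk 3: at line 1 remove [zucot] add [zokn,hyn] -> 12 lines: flazw aqef zokn hyn girjl lwthz eexoy sqpu dkyg uulzy rbqu krfy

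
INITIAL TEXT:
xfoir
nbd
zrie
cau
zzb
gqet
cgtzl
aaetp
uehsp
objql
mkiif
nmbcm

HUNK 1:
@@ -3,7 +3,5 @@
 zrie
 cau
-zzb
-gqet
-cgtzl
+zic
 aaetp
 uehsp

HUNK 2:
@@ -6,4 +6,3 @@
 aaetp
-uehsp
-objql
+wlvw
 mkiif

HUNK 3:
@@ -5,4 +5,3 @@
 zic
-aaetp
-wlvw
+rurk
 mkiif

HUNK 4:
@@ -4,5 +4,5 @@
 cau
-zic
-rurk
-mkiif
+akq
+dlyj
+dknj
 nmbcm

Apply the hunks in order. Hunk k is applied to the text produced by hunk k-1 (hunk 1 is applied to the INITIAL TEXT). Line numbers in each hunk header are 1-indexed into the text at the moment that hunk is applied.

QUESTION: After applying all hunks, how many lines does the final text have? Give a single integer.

Hunk 1: at line 3 remove [zzb,gqet,cgtzl] add [zic] -> 10 lines: xfoir nbd zrie cau zic aaetp uehsp objql mkiif nmbcm
Hunk 2: at line 6 remove [uehsp,objql] add [wlvw] -> 9 lines: xfoir nbd zrie cau zic aaetp wlvw mkiif nmbcm
Hunk 3: at line 5 remove [aaetp,wlvw] add [rurk] -> 8 lines: xfoir nbd zrie cau zic rurk mkiif nmbcm
Hunk 4: at line 4 remove [zic,rurk,mkiif] add [akq,dlyj,dknj] -> 8 lines: xfoir nbd zrie cau akq dlyj dknj nmbcm
Final line count: 8

Answer: 8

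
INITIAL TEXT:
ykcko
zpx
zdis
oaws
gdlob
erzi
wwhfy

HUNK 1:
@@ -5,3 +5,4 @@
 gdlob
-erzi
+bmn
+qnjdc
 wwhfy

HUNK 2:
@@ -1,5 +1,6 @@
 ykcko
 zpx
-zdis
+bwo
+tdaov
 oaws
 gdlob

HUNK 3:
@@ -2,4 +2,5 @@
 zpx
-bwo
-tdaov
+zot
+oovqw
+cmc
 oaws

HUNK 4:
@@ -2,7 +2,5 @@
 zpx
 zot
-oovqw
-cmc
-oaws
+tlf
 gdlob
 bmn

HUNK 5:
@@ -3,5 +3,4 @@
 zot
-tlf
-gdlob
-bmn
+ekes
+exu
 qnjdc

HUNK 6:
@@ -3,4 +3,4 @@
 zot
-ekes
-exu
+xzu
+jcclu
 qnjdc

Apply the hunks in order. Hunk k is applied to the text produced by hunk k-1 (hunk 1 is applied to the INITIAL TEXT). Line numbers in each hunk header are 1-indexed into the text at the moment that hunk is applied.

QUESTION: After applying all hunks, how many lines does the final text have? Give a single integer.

Hunk 1: at line 5 remove [erzi] add [bmn,qnjdc] -> 8 lines: ykcko zpx zdis oaws gdlob bmn qnjdc wwhfy
Hunk 2: at line 1 remove [zdis] add [bwo,tdaov] -> 9 lines: ykcko zpx bwo tdaov oaws gdlob bmn qnjdc wwhfy
Hunk 3: at line 2 remove [bwo,tdaov] add [zot,oovqw,cmc] -> 10 lines: ykcko zpx zot oovqw cmc oaws gdlob bmn qnjdc wwhfy
Hunk 4: at line 2 remove [oovqw,cmc,oaws] add [tlf] -> 8 lines: ykcko zpx zot tlf gdlob bmn qnjdc wwhfy
Hunk 5: at line 3 remove [tlf,gdlob,bmn] add [ekes,exu] -> 7 lines: ykcko zpx zot ekes exu qnjdc wwhfy
Hunk 6: at line 3 remove [ekes,exu] add [xzu,jcclu] -> 7 lines: ykcko zpx zot xzu jcclu qnjdc wwhfy
Final line count: 7

Answer: 7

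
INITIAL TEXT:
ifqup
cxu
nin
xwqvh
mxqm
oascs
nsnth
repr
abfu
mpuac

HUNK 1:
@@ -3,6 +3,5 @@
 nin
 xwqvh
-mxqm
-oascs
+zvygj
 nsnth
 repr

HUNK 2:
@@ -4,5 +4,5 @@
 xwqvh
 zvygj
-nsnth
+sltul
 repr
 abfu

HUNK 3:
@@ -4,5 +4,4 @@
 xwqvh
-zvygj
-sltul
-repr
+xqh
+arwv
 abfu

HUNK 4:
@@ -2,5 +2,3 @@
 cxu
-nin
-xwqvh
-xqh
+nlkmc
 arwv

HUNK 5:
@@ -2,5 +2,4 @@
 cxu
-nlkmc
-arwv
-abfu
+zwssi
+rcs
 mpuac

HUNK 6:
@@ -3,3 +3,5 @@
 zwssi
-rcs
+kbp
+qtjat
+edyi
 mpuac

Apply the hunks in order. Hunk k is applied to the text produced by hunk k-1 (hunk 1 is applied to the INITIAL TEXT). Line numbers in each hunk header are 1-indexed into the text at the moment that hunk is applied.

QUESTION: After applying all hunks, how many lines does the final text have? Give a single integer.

Answer: 7

Derivation:
Hunk 1: at line 3 remove [mxqm,oascs] add [zvygj] -> 9 lines: ifqup cxu nin xwqvh zvygj nsnth repr abfu mpuac
Hunk 2: at line 4 remove [nsnth] add [sltul] -> 9 lines: ifqup cxu nin xwqvh zvygj sltul repr abfu mpuac
Hunk 3: at line 4 remove [zvygj,sltul,repr] add [xqh,arwv] -> 8 lines: ifqup cxu nin xwqvh xqh arwv abfu mpuac
Hunk 4: at line 2 remove [nin,xwqvh,xqh] add [nlkmc] -> 6 lines: ifqup cxu nlkmc arwv abfu mpuac
Hunk 5: at line 2 remove [nlkmc,arwv,abfu] add [zwssi,rcs] -> 5 lines: ifqup cxu zwssi rcs mpuac
Hunk 6: at line 3 remove [rcs] add [kbp,qtjat,edyi] -> 7 lines: ifqup cxu zwssi kbp qtjat edyi mpuac
Final line count: 7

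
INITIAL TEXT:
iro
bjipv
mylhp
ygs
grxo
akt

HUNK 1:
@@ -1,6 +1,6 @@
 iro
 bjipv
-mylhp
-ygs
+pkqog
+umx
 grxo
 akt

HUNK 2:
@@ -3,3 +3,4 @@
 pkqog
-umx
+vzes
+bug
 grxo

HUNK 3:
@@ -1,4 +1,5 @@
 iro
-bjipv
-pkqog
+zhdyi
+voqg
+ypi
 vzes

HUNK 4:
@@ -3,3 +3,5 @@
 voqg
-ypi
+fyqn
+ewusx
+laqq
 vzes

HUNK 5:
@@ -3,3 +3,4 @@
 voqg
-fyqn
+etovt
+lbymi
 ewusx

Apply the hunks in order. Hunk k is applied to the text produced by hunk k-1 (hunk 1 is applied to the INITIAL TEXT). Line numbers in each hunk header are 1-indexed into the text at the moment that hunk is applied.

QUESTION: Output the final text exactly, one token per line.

Answer: iro
zhdyi
voqg
etovt
lbymi
ewusx
laqq
vzes
bug
grxo
akt

Derivation:
Hunk 1: at line 1 remove [mylhp,ygs] add [pkqog,umx] -> 6 lines: iro bjipv pkqog umx grxo akt
Hunk 2: at line 3 remove [umx] add [vzes,bug] -> 7 lines: iro bjipv pkqog vzes bug grxo akt
Hunk 3: at line 1 remove [bjipv,pkqog] add [zhdyi,voqg,ypi] -> 8 lines: iro zhdyi voqg ypi vzes bug grxo akt
Hunk 4: at line 3 remove [ypi] add [fyqn,ewusx,laqq] -> 10 lines: iro zhdyi voqg fyqn ewusx laqq vzes bug grxo akt
Hunk 5: at line 3 remove [fyqn] add [etovt,lbymi] -> 11 lines: iro zhdyi voqg etovt lbymi ewusx laqq vzes bug grxo akt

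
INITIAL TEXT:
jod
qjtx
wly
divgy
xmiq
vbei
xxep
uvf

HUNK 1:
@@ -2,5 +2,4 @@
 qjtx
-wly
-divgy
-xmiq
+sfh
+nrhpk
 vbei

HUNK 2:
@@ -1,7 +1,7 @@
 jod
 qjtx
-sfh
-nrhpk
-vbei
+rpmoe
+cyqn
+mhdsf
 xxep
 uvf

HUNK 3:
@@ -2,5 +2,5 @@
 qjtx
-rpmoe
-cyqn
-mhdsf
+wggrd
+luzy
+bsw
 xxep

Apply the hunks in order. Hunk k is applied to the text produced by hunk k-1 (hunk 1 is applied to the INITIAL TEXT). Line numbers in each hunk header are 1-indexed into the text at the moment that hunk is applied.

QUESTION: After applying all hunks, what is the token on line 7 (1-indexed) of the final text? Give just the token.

Hunk 1: at line 2 remove [wly,divgy,xmiq] add [sfh,nrhpk] -> 7 lines: jod qjtx sfh nrhpk vbei xxep uvf
Hunk 2: at line 1 remove [sfh,nrhpk,vbei] add [rpmoe,cyqn,mhdsf] -> 7 lines: jod qjtx rpmoe cyqn mhdsf xxep uvf
Hunk 3: at line 2 remove [rpmoe,cyqn,mhdsf] add [wggrd,luzy,bsw] -> 7 lines: jod qjtx wggrd luzy bsw xxep uvf
Final line 7: uvf

Answer: uvf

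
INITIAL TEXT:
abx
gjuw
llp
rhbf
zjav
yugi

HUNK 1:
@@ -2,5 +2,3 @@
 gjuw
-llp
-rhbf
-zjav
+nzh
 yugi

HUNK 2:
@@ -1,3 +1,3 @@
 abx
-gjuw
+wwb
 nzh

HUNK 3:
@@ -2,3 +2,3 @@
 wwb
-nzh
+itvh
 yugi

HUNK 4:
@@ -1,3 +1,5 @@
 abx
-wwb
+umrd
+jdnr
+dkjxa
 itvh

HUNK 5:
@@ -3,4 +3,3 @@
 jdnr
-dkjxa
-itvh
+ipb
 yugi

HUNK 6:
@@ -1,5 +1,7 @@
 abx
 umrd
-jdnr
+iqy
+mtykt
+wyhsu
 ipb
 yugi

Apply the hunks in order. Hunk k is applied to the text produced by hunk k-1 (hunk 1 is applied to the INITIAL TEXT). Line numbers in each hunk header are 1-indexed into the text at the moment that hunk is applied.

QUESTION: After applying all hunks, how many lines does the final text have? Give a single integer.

Answer: 7

Derivation:
Hunk 1: at line 2 remove [llp,rhbf,zjav] add [nzh] -> 4 lines: abx gjuw nzh yugi
Hunk 2: at line 1 remove [gjuw] add [wwb] -> 4 lines: abx wwb nzh yugi
Hunk 3: at line 2 remove [nzh] add [itvh] -> 4 lines: abx wwb itvh yugi
Hunk 4: at line 1 remove [wwb] add [umrd,jdnr,dkjxa] -> 6 lines: abx umrd jdnr dkjxa itvh yugi
Hunk 5: at line 3 remove [dkjxa,itvh] add [ipb] -> 5 lines: abx umrd jdnr ipb yugi
Hunk 6: at line 1 remove [jdnr] add [iqy,mtykt,wyhsu] -> 7 lines: abx umrd iqy mtykt wyhsu ipb yugi
Final line count: 7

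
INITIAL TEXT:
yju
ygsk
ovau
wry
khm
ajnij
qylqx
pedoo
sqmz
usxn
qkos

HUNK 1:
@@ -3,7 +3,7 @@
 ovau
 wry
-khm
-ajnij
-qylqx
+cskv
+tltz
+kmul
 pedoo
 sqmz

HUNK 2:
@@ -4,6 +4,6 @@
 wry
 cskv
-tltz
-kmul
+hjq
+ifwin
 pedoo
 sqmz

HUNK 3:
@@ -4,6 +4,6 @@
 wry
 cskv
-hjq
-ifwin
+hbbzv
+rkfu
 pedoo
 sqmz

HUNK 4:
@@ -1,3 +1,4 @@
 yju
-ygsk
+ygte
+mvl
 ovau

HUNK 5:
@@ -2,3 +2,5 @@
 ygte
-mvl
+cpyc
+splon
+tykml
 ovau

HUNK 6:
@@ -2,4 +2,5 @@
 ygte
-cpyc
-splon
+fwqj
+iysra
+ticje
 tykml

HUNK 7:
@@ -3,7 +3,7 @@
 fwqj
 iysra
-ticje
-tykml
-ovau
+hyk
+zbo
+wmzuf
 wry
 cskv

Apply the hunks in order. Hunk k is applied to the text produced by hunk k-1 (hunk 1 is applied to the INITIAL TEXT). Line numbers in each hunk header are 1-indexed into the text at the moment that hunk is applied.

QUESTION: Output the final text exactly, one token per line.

Answer: yju
ygte
fwqj
iysra
hyk
zbo
wmzuf
wry
cskv
hbbzv
rkfu
pedoo
sqmz
usxn
qkos

Derivation:
Hunk 1: at line 3 remove [khm,ajnij,qylqx] add [cskv,tltz,kmul] -> 11 lines: yju ygsk ovau wry cskv tltz kmul pedoo sqmz usxn qkos
Hunk 2: at line 4 remove [tltz,kmul] add [hjq,ifwin] -> 11 lines: yju ygsk ovau wry cskv hjq ifwin pedoo sqmz usxn qkos
Hunk 3: at line 4 remove [hjq,ifwin] add [hbbzv,rkfu] -> 11 lines: yju ygsk ovau wry cskv hbbzv rkfu pedoo sqmz usxn qkos
Hunk 4: at line 1 remove [ygsk] add [ygte,mvl] -> 12 lines: yju ygte mvl ovau wry cskv hbbzv rkfu pedoo sqmz usxn qkos
Hunk 5: at line 2 remove [mvl] add [cpyc,splon,tykml] -> 14 lines: yju ygte cpyc splon tykml ovau wry cskv hbbzv rkfu pedoo sqmz usxn qkos
Hunk 6: at line 2 remove [cpyc,splon] add [fwqj,iysra,ticje] -> 15 lines: yju ygte fwqj iysra ticje tykml ovau wry cskv hbbzv rkfu pedoo sqmz usxn qkos
Hunk 7: at line 3 remove [ticje,tykml,ovau] add [hyk,zbo,wmzuf] -> 15 lines: yju ygte fwqj iysra hyk zbo wmzuf wry cskv hbbzv rkfu pedoo sqmz usxn qkos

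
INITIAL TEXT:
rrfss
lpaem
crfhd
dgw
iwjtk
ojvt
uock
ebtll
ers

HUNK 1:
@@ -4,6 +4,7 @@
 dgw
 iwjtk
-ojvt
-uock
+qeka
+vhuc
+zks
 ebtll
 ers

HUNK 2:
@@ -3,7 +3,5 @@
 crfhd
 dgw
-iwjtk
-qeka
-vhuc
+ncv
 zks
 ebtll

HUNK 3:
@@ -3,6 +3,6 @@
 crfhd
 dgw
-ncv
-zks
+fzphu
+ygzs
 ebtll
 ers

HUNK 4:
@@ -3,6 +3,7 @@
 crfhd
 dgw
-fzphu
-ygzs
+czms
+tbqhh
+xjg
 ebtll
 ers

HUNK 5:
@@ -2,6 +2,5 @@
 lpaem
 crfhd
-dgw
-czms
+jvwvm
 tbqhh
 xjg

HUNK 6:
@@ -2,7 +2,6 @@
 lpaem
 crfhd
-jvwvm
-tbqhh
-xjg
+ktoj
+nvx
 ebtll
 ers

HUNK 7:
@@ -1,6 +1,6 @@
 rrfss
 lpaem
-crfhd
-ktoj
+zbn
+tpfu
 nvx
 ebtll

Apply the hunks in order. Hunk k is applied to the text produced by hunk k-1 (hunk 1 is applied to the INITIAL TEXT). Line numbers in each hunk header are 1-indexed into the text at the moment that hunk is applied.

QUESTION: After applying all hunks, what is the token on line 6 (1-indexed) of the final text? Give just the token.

Hunk 1: at line 4 remove [ojvt,uock] add [qeka,vhuc,zks] -> 10 lines: rrfss lpaem crfhd dgw iwjtk qeka vhuc zks ebtll ers
Hunk 2: at line 3 remove [iwjtk,qeka,vhuc] add [ncv] -> 8 lines: rrfss lpaem crfhd dgw ncv zks ebtll ers
Hunk 3: at line 3 remove [ncv,zks] add [fzphu,ygzs] -> 8 lines: rrfss lpaem crfhd dgw fzphu ygzs ebtll ers
Hunk 4: at line 3 remove [fzphu,ygzs] add [czms,tbqhh,xjg] -> 9 lines: rrfss lpaem crfhd dgw czms tbqhh xjg ebtll ers
Hunk 5: at line 2 remove [dgw,czms] add [jvwvm] -> 8 lines: rrfss lpaem crfhd jvwvm tbqhh xjg ebtll ers
Hunk 6: at line 2 remove [jvwvm,tbqhh,xjg] add [ktoj,nvx] -> 7 lines: rrfss lpaem crfhd ktoj nvx ebtll ers
Hunk 7: at line 1 remove [crfhd,ktoj] add [zbn,tpfu] -> 7 lines: rrfss lpaem zbn tpfu nvx ebtll ers
Final line 6: ebtll

Answer: ebtll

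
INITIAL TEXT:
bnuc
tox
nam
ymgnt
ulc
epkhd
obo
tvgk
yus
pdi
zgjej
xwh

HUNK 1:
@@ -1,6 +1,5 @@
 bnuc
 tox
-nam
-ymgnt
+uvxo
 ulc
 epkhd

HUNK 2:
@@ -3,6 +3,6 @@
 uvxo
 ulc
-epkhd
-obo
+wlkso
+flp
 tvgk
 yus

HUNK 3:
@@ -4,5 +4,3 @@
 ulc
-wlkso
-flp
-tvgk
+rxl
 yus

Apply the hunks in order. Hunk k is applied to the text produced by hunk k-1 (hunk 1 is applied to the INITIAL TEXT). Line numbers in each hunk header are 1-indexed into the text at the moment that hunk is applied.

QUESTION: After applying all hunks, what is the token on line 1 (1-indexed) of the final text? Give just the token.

Answer: bnuc

Derivation:
Hunk 1: at line 1 remove [nam,ymgnt] add [uvxo] -> 11 lines: bnuc tox uvxo ulc epkhd obo tvgk yus pdi zgjej xwh
Hunk 2: at line 3 remove [epkhd,obo] add [wlkso,flp] -> 11 lines: bnuc tox uvxo ulc wlkso flp tvgk yus pdi zgjej xwh
Hunk 3: at line 4 remove [wlkso,flp,tvgk] add [rxl] -> 9 lines: bnuc tox uvxo ulc rxl yus pdi zgjej xwh
Final line 1: bnuc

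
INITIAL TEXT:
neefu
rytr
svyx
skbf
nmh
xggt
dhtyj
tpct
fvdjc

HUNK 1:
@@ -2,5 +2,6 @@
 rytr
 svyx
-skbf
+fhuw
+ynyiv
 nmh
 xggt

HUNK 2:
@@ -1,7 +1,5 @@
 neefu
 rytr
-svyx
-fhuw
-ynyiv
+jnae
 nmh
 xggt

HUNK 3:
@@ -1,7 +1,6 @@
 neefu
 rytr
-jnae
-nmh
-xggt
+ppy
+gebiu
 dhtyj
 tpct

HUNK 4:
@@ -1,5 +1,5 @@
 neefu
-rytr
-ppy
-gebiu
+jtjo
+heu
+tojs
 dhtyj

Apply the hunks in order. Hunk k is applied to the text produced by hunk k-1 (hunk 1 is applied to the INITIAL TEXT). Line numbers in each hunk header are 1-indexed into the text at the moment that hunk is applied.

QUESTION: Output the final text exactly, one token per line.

Answer: neefu
jtjo
heu
tojs
dhtyj
tpct
fvdjc

Derivation:
Hunk 1: at line 2 remove [skbf] add [fhuw,ynyiv] -> 10 lines: neefu rytr svyx fhuw ynyiv nmh xggt dhtyj tpct fvdjc
Hunk 2: at line 1 remove [svyx,fhuw,ynyiv] add [jnae] -> 8 lines: neefu rytr jnae nmh xggt dhtyj tpct fvdjc
Hunk 3: at line 1 remove [jnae,nmh,xggt] add [ppy,gebiu] -> 7 lines: neefu rytr ppy gebiu dhtyj tpct fvdjc
Hunk 4: at line 1 remove [rytr,ppy,gebiu] add [jtjo,heu,tojs] -> 7 lines: neefu jtjo heu tojs dhtyj tpct fvdjc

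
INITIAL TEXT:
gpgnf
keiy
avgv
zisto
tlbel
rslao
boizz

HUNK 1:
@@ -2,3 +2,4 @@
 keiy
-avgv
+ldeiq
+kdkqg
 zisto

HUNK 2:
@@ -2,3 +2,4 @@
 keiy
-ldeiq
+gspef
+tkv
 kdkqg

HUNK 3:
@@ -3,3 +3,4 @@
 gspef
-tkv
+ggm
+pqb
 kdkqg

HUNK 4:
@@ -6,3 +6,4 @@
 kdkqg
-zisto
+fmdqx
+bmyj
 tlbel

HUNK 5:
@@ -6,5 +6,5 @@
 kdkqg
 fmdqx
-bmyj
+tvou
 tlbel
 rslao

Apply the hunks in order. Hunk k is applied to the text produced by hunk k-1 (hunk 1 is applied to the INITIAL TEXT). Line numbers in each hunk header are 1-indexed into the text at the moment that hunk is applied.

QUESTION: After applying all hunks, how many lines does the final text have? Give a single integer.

Answer: 11

Derivation:
Hunk 1: at line 2 remove [avgv] add [ldeiq,kdkqg] -> 8 lines: gpgnf keiy ldeiq kdkqg zisto tlbel rslao boizz
Hunk 2: at line 2 remove [ldeiq] add [gspef,tkv] -> 9 lines: gpgnf keiy gspef tkv kdkqg zisto tlbel rslao boizz
Hunk 3: at line 3 remove [tkv] add [ggm,pqb] -> 10 lines: gpgnf keiy gspef ggm pqb kdkqg zisto tlbel rslao boizz
Hunk 4: at line 6 remove [zisto] add [fmdqx,bmyj] -> 11 lines: gpgnf keiy gspef ggm pqb kdkqg fmdqx bmyj tlbel rslao boizz
Hunk 5: at line 6 remove [bmyj] add [tvou] -> 11 lines: gpgnf keiy gspef ggm pqb kdkqg fmdqx tvou tlbel rslao boizz
Final line count: 11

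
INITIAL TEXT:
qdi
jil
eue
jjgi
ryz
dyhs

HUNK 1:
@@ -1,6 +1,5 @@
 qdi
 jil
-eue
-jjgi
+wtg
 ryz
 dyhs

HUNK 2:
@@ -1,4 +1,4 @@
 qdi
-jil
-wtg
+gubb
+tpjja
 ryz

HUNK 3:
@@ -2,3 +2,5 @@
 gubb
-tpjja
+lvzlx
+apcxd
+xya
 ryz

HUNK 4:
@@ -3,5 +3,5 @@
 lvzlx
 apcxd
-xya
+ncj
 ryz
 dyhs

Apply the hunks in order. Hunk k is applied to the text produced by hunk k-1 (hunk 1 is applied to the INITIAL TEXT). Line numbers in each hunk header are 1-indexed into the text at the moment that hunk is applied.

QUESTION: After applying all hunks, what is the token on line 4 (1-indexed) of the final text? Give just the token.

Hunk 1: at line 1 remove [eue,jjgi] add [wtg] -> 5 lines: qdi jil wtg ryz dyhs
Hunk 2: at line 1 remove [jil,wtg] add [gubb,tpjja] -> 5 lines: qdi gubb tpjja ryz dyhs
Hunk 3: at line 2 remove [tpjja] add [lvzlx,apcxd,xya] -> 7 lines: qdi gubb lvzlx apcxd xya ryz dyhs
Hunk 4: at line 3 remove [xya] add [ncj] -> 7 lines: qdi gubb lvzlx apcxd ncj ryz dyhs
Final line 4: apcxd

Answer: apcxd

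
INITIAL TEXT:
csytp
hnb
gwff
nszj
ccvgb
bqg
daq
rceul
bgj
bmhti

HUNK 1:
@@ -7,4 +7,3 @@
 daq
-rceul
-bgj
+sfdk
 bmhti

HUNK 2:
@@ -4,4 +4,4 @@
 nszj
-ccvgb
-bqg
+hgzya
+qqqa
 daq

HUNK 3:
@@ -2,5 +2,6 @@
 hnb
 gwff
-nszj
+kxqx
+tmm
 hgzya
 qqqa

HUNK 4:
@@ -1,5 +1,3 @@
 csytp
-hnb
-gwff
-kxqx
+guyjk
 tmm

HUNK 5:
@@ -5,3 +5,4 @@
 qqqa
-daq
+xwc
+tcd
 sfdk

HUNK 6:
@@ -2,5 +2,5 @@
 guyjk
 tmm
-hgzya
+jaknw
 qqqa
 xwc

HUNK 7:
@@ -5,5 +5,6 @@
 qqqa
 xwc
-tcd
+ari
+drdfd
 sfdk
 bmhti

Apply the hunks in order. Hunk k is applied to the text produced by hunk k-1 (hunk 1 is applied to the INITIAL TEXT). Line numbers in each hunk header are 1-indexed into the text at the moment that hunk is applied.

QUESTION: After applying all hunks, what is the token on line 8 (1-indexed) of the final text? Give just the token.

Answer: drdfd

Derivation:
Hunk 1: at line 7 remove [rceul,bgj] add [sfdk] -> 9 lines: csytp hnb gwff nszj ccvgb bqg daq sfdk bmhti
Hunk 2: at line 4 remove [ccvgb,bqg] add [hgzya,qqqa] -> 9 lines: csytp hnb gwff nszj hgzya qqqa daq sfdk bmhti
Hunk 3: at line 2 remove [nszj] add [kxqx,tmm] -> 10 lines: csytp hnb gwff kxqx tmm hgzya qqqa daq sfdk bmhti
Hunk 4: at line 1 remove [hnb,gwff,kxqx] add [guyjk] -> 8 lines: csytp guyjk tmm hgzya qqqa daq sfdk bmhti
Hunk 5: at line 5 remove [daq] add [xwc,tcd] -> 9 lines: csytp guyjk tmm hgzya qqqa xwc tcd sfdk bmhti
Hunk 6: at line 2 remove [hgzya] add [jaknw] -> 9 lines: csytp guyjk tmm jaknw qqqa xwc tcd sfdk bmhti
Hunk 7: at line 5 remove [tcd] add [ari,drdfd] -> 10 lines: csytp guyjk tmm jaknw qqqa xwc ari drdfd sfdk bmhti
Final line 8: drdfd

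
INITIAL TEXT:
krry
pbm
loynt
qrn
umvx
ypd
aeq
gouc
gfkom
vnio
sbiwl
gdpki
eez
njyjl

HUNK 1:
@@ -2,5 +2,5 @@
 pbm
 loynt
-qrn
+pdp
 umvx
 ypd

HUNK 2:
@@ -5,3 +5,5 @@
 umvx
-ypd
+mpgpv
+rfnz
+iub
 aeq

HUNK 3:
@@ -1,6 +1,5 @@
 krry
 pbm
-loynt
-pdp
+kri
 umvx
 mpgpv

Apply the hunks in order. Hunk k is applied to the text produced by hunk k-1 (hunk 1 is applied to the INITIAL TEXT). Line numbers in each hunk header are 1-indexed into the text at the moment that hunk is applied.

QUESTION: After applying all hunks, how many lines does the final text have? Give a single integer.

Answer: 15

Derivation:
Hunk 1: at line 2 remove [qrn] add [pdp] -> 14 lines: krry pbm loynt pdp umvx ypd aeq gouc gfkom vnio sbiwl gdpki eez njyjl
Hunk 2: at line 5 remove [ypd] add [mpgpv,rfnz,iub] -> 16 lines: krry pbm loynt pdp umvx mpgpv rfnz iub aeq gouc gfkom vnio sbiwl gdpki eez njyjl
Hunk 3: at line 1 remove [loynt,pdp] add [kri] -> 15 lines: krry pbm kri umvx mpgpv rfnz iub aeq gouc gfkom vnio sbiwl gdpki eez njyjl
Final line count: 15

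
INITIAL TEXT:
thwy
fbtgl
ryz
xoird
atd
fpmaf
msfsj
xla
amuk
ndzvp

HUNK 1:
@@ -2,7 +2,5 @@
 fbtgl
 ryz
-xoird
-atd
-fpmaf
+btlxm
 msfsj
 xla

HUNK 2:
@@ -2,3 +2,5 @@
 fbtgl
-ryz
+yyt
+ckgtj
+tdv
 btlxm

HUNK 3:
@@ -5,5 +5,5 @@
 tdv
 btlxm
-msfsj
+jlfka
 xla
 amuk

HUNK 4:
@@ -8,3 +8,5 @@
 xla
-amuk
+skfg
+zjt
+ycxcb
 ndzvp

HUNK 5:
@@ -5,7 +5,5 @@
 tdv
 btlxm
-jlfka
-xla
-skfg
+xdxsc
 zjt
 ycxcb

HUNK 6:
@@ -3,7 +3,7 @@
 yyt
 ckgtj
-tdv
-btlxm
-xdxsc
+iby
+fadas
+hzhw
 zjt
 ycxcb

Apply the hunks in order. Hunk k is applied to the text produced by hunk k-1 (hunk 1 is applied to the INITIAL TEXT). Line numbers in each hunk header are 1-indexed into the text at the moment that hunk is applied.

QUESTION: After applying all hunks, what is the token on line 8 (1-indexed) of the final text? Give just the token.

Answer: zjt

Derivation:
Hunk 1: at line 2 remove [xoird,atd,fpmaf] add [btlxm] -> 8 lines: thwy fbtgl ryz btlxm msfsj xla amuk ndzvp
Hunk 2: at line 2 remove [ryz] add [yyt,ckgtj,tdv] -> 10 lines: thwy fbtgl yyt ckgtj tdv btlxm msfsj xla amuk ndzvp
Hunk 3: at line 5 remove [msfsj] add [jlfka] -> 10 lines: thwy fbtgl yyt ckgtj tdv btlxm jlfka xla amuk ndzvp
Hunk 4: at line 8 remove [amuk] add [skfg,zjt,ycxcb] -> 12 lines: thwy fbtgl yyt ckgtj tdv btlxm jlfka xla skfg zjt ycxcb ndzvp
Hunk 5: at line 5 remove [jlfka,xla,skfg] add [xdxsc] -> 10 lines: thwy fbtgl yyt ckgtj tdv btlxm xdxsc zjt ycxcb ndzvp
Hunk 6: at line 3 remove [tdv,btlxm,xdxsc] add [iby,fadas,hzhw] -> 10 lines: thwy fbtgl yyt ckgtj iby fadas hzhw zjt ycxcb ndzvp
Final line 8: zjt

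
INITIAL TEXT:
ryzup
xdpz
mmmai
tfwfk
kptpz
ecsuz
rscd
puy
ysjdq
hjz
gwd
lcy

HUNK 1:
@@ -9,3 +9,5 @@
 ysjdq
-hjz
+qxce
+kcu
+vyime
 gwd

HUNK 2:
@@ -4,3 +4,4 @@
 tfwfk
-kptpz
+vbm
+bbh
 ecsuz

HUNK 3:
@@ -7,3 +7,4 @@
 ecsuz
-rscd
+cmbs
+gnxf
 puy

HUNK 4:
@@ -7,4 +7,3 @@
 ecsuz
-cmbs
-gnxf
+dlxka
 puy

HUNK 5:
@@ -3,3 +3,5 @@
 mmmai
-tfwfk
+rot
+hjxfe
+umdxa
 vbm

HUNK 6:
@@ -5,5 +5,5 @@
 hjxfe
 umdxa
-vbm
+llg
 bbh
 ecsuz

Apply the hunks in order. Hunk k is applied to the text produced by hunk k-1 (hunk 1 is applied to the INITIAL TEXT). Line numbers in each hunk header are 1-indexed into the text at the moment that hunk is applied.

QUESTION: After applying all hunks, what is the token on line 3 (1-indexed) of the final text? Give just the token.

Answer: mmmai

Derivation:
Hunk 1: at line 9 remove [hjz] add [qxce,kcu,vyime] -> 14 lines: ryzup xdpz mmmai tfwfk kptpz ecsuz rscd puy ysjdq qxce kcu vyime gwd lcy
Hunk 2: at line 4 remove [kptpz] add [vbm,bbh] -> 15 lines: ryzup xdpz mmmai tfwfk vbm bbh ecsuz rscd puy ysjdq qxce kcu vyime gwd lcy
Hunk 3: at line 7 remove [rscd] add [cmbs,gnxf] -> 16 lines: ryzup xdpz mmmai tfwfk vbm bbh ecsuz cmbs gnxf puy ysjdq qxce kcu vyime gwd lcy
Hunk 4: at line 7 remove [cmbs,gnxf] add [dlxka] -> 15 lines: ryzup xdpz mmmai tfwfk vbm bbh ecsuz dlxka puy ysjdq qxce kcu vyime gwd lcy
Hunk 5: at line 3 remove [tfwfk] add [rot,hjxfe,umdxa] -> 17 lines: ryzup xdpz mmmai rot hjxfe umdxa vbm bbh ecsuz dlxka puy ysjdq qxce kcu vyime gwd lcy
Hunk 6: at line 5 remove [vbm] add [llg] -> 17 lines: ryzup xdpz mmmai rot hjxfe umdxa llg bbh ecsuz dlxka puy ysjdq qxce kcu vyime gwd lcy
Final line 3: mmmai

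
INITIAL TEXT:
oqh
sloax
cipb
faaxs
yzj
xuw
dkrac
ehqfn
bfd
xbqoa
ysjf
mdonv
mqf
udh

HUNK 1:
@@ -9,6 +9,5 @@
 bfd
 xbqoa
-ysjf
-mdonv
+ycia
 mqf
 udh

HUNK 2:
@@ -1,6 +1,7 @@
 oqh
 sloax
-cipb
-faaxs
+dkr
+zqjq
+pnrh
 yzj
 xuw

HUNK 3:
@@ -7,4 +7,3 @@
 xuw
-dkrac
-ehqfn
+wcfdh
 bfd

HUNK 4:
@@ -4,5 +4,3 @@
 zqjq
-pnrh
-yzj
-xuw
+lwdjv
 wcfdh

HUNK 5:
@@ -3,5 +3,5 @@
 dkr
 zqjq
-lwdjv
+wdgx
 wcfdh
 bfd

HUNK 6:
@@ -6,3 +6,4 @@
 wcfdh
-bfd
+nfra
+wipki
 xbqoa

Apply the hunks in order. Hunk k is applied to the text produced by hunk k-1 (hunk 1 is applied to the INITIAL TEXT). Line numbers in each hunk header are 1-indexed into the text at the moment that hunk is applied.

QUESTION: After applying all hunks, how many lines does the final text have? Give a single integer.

Answer: 12

Derivation:
Hunk 1: at line 9 remove [ysjf,mdonv] add [ycia] -> 13 lines: oqh sloax cipb faaxs yzj xuw dkrac ehqfn bfd xbqoa ycia mqf udh
Hunk 2: at line 1 remove [cipb,faaxs] add [dkr,zqjq,pnrh] -> 14 lines: oqh sloax dkr zqjq pnrh yzj xuw dkrac ehqfn bfd xbqoa ycia mqf udh
Hunk 3: at line 7 remove [dkrac,ehqfn] add [wcfdh] -> 13 lines: oqh sloax dkr zqjq pnrh yzj xuw wcfdh bfd xbqoa ycia mqf udh
Hunk 4: at line 4 remove [pnrh,yzj,xuw] add [lwdjv] -> 11 lines: oqh sloax dkr zqjq lwdjv wcfdh bfd xbqoa ycia mqf udh
Hunk 5: at line 3 remove [lwdjv] add [wdgx] -> 11 lines: oqh sloax dkr zqjq wdgx wcfdh bfd xbqoa ycia mqf udh
Hunk 6: at line 6 remove [bfd] add [nfra,wipki] -> 12 lines: oqh sloax dkr zqjq wdgx wcfdh nfra wipki xbqoa ycia mqf udh
Final line count: 12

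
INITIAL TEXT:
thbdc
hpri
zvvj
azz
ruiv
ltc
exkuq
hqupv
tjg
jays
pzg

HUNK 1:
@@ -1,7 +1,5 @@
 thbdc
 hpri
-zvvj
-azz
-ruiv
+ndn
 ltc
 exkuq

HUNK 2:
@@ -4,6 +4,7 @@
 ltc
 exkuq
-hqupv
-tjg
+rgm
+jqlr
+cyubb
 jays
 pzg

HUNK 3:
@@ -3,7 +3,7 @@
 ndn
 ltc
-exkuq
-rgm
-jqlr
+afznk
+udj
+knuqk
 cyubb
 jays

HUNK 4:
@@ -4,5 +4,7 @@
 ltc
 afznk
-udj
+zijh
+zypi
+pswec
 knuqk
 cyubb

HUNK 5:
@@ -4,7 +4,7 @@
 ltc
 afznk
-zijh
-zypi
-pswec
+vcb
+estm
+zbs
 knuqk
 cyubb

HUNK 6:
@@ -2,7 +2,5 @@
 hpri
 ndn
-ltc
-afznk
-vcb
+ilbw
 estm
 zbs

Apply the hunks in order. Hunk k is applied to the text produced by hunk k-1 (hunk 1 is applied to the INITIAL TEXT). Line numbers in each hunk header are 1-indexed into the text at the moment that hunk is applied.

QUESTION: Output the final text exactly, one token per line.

Answer: thbdc
hpri
ndn
ilbw
estm
zbs
knuqk
cyubb
jays
pzg

Derivation:
Hunk 1: at line 1 remove [zvvj,azz,ruiv] add [ndn] -> 9 lines: thbdc hpri ndn ltc exkuq hqupv tjg jays pzg
Hunk 2: at line 4 remove [hqupv,tjg] add [rgm,jqlr,cyubb] -> 10 lines: thbdc hpri ndn ltc exkuq rgm jqlr cyubb jays pzg
Hunk 3: at line 3 remove [exkuq,rgm,jqlr] add [afznk,udj,knuqk] -> 10 lines: thbdc hpri ndn ltc afznk udj knuqk cyubb jays pzg
Hunk 4: at line 4 remove [udj] add [zijh,zypi,pswec] -> 12 lines: thbdc hpri ndn ltc afznk zijh zypi pswec knuqk cyubb jays pzg
Hunk 5: at line 4 remove [zijh,zypi,pswec] add [vcb,estm,zbs] -> 12 lines: thbdc hpri ndn ltc afznk vcb estm zbs knuqk cyubb jays pzg
Hunk 6: at line 2 remove [ltc,afznk,vcb] add [ilbw] -> 10 lines: thbdc hpri ndn ilbw estm zbs knuqk cyubb jays pzg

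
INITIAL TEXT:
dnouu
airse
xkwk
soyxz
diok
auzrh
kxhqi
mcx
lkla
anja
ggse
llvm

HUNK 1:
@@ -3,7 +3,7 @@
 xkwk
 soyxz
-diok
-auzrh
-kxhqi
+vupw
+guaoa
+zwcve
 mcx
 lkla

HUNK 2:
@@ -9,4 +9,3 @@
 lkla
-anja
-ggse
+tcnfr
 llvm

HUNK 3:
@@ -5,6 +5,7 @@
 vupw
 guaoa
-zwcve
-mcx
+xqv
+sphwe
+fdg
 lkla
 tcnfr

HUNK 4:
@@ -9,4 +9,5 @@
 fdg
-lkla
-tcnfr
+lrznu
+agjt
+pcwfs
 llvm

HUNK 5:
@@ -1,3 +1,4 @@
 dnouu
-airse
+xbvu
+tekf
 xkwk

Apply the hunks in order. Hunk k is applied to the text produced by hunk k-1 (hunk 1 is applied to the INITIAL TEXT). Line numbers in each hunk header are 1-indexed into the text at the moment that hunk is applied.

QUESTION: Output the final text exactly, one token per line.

Hunk 1: at line 3 remove [diok,auzrh,kxhqi] add [vupw,guaoa,zwcve] -> 12 lines: dnouu airse xkwk soyxz vupw guaoa zwcve mcx lkla anja ggse llvm
Hunk 2: at line 9 remove [anja,ggse] add [tcnfr] -> 11 lines: dnouu airse xkwk soyxz vupw guaoa zwcve mcx lkla tcnfr llvm
Hunk 3: at line 5 remove [zwcve,mcx] add [xqv,sphwe,fdg] -> 12 lines: dnouu airse xkwk soyxz vupw guaoa xqv sphwe fdg lkla tcnfr llvm
Hunk 4: at line 9 remove [lkla,tcnfr] add [lrznu,agjt,pcwfs] -> 13 lines: dnouu airse xkwk soyxz vupw guaoa xqv sphwe fdg lrznu agjt pcwfs llvm
Hunk 5: at line 1 remove [airse] add [xbvu,tekf] -> 14 lines: dnouu xbvu tekf xkwk soyxz vupw guaoa xqv sphwe fdg lrznu agjt pcwfs llvm

Answer: dnouu
xbvu
tekf
xkwk
soyxz
vupw
guaoa
xqv
sphwe
fdg
lrznu
agjt
pcwfs
llvm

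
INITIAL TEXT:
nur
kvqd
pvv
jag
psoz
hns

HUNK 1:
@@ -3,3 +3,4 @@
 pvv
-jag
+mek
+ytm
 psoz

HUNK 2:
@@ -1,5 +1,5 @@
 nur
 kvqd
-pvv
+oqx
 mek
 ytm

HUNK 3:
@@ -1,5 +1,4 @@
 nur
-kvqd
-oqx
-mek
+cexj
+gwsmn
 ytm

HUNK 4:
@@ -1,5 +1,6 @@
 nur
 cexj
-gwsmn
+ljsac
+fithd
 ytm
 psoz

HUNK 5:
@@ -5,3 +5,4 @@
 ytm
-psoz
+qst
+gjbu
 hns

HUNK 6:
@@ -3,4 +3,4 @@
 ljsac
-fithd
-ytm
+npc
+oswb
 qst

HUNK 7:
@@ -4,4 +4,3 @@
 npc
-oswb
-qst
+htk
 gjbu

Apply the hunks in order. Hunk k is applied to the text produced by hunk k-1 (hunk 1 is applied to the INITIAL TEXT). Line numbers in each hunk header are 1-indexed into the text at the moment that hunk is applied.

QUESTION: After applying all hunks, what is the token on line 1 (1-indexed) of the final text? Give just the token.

Hunk 1: at line 3 remove [jag] add [mek,ytm] -> 7 lines: nur kvqd pvv mek ytm psoz hns
Hunk 2: at line 1 remove [pvv] add [oqx] -> 7 lines: nur kvqd oqx mek ytm psoz hns
Hunk 3: at line 1 remove [kvqd,oqx,mek] add [cexj,gwsmn] -> 6 lines: nur cexj gwsmn ytm psoz hns
Hunk 4: at line 1 remove [gwsmn] add [ljsac,fithd] -> 7 lines: nur cexj ljsac fithd ytm psoz hns
Hunk 5: at line 5 remove [psoz] add [qst,gjbu] -> 8 lines: nur cexj ljsac fithd ytm qst gjbu hns
Hunk 6: at line 3 remove [fithd,ytm] add [npc,oswb] -> 8 lines: nur cexj ljsac npc oswb qst gjbu hns
Hunk 7: at line 4 remove [oswb,qst] add [htk] -> 7 lines: nur cexj ljsac npc htk gjbu hns
Final line 1: nur

Answer: nur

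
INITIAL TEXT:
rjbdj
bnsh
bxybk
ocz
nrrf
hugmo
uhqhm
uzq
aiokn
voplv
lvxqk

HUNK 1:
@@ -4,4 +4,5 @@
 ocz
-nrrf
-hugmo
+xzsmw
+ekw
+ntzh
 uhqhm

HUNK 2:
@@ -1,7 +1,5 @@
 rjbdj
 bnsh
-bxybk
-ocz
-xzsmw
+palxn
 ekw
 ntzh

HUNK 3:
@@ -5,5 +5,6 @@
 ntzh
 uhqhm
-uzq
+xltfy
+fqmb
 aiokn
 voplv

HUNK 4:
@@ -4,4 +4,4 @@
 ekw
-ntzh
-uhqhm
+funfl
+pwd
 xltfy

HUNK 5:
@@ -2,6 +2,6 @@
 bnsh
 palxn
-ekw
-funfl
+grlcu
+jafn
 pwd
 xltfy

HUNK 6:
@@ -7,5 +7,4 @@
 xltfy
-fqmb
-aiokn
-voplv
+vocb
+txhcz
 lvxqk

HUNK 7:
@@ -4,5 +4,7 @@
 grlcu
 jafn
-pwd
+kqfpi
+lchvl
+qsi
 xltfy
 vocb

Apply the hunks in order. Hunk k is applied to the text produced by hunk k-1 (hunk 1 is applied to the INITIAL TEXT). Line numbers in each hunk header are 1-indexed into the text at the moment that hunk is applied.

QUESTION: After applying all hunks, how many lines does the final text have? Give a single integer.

Hunk 1: at line 4 remove [nrrf,hugmo] add [xzsmw,ekw,ntzh] -> 12 lines: rjbdj bnsh bxybk ocz xzsmw ekw ntzh uhqhm uzq aiokn voplv lvxqk
Hunk 2: at line 1 remove [bxybk,ocz,xzsmw] add [palxn] -> 10 lines: rjbdj bnsh palxn ekw ntzh uhqhm uzq aiokn voplv lvxqk
Hunk 3: at line 5 remove [uzq] add [xltfy,fqmb] -> 11 lines: rjbdj bnsh palxn ekw ntzh uhqhm xltfy fqmb aiokn voplv lvxqk
Hunk 4: at line 4 remove [ntzh,uhqhm] add [funfl,pwd] -> 11 lines: rjbdj bnsh palxn ekw funfl pwd xltfy fqmb aiokn voplv lvxqk
Hunk 5: at line 2 remove [ekw,funfl] add [grlcu,jafn] -> 11 lines: rjbdj bnsh palxn grlcu jafn pwd xltfy fqmb aiokn voplv lvxqk
Hunk 6: at line 7 remove [fqmb,aiokn,voplv] add [vocb,txhcz] -> 10 lines: rjbdj bnsh palxn grlcu jafn pwd xltfy vocb txhcz lvxqk
Hunk 7: at line 4 remove [pwd] add [kqfpi,lchvl,qsi] -> 12 lines: rjbdj bnsh palxn grlcu jafn kqfpi lchvl qsi xltfy vocb txhcz lvxqk
Final line count: 12

Answer: 12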